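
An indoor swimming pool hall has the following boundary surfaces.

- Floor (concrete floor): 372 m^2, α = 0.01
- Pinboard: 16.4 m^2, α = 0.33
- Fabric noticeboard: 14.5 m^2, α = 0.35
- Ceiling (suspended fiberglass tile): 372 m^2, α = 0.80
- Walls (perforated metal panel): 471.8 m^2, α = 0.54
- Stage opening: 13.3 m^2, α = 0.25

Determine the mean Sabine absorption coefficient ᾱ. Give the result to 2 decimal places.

0.45

S = Σ Sᵢ = 372 + 16.4 + 14.5 + 372 + 471.8 + 13.3 = 1260.0 m^2.
Σ(Sᵢαᵢ) = 372×0.01 + 16.4×0.33 + 14.5×0.35 + 372×0.80 + 471.8×0.54 + 13.3×0.25 = 569.904.
ᾱ = 569.904 / 1260.0 = 0.45.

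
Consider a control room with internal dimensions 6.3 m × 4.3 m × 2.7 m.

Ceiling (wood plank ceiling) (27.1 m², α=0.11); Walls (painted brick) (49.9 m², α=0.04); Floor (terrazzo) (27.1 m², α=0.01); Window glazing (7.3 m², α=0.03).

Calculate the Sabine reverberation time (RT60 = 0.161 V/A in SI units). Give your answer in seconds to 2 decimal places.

Summing Sᵢαᵢ: 2.981 + 1.996 + 0.271 + 0.219 → A = 5.467 sabins.
Room volume: 73.143 m³.
RT60 = 0.161 · V / A = 0.161 × 73.143 / 5.467 = 2.15 s.

2.15 s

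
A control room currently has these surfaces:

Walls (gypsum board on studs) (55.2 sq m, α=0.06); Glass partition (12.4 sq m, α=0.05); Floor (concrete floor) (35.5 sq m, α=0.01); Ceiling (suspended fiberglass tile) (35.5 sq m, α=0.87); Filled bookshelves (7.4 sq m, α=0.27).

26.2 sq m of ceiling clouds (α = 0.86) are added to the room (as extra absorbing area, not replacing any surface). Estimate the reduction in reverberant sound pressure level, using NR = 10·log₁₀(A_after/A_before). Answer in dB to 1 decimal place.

A_before = Σ Sᵢαᵢ = 55.2·0.06 + 12.4·0.05 + 35.5·0.01 + 35.5·0.87 + 7.4·0.27 = 37.170 sabins.
Treatment contributes 26.2·0.86 = 22.532 sabins.
A_after = 37.170 + 22.532 = 59.702 sabins.
Reduction = 10 log₁₀(A_after/A_before) = 10 log₁₀(1.6062) = 2.1 dB.

2.1 dB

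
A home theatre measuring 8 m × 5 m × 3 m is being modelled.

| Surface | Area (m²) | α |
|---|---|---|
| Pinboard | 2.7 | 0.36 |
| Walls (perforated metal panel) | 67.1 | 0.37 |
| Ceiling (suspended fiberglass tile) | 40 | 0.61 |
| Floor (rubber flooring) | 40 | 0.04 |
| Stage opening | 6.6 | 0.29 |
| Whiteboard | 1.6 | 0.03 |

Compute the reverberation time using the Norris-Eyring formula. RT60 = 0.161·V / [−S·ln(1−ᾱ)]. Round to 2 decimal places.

0.29 seconds

Total surface area S = 2.7 + 67.1 + 40 + 40 + 6.6 + 1.6 = 158.0 m².
Absorption A = 2.7·0.36 + 67.1·0.37 + 40·0.61 + 40·0.04 + 6.6·0.29 + 1.6·0.03 = 53.761 sabins.
Mean coefficient ᾱ = A/S = 0.3403.
Eyring denominator: −S ln(1−ᾱ) = 65.723.
V = 8 × 5 × 3 = 120 m³.
T = 0.161·V/[−S·ln(1−ᾱ)] = 0.161·120/65.723 = 0.29 s.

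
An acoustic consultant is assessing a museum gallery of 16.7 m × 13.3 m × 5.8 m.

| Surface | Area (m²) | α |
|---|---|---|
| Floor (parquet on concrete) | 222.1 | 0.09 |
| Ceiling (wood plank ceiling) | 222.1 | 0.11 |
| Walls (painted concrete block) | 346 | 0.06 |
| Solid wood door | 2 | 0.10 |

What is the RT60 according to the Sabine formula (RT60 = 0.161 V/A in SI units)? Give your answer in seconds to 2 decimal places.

Total absorption A = 222.1*0.09 + 222.1*0.11 + 346*0.06 + 2*0.10
  = 19.989 + 24.431 + 20.760 + 0.200 = 65.380 m² sabins.
Volume V = 16.7 × 13.3 × 5.8 = 1288.238 m³.
RT60 = 0.161 · V / A = 0.161 × 1288.238 / 65.380 = 3.17 s.

3.17 s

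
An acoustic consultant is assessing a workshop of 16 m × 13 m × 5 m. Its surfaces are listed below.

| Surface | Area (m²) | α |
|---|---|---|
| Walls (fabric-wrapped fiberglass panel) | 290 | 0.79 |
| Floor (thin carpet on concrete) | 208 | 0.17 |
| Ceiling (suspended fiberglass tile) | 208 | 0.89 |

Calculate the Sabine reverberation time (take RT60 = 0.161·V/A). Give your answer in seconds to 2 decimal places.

0.37 seconds

Total absorption A = 290×0.79 + 208×0.17 + 208×0.89
  = 229.100 + 35.360 + 185.120 = 449.580 m² sabins.
Room volume: 1040 m³.
RT60 = 0.161 · V / A = 0.161 × 1040 / 449.580 = 0.37 s.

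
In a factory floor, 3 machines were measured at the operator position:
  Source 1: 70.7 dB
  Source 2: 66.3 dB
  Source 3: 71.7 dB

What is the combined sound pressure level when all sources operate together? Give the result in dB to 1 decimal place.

74.9 dB

Converting to relative power and adding: 10^(70.7/10) + 10^(66.3/10) + 10^(71.7/10) = 3.081e+07.
Back to dB: 10·log₁₀ Σ = 74.9 dB.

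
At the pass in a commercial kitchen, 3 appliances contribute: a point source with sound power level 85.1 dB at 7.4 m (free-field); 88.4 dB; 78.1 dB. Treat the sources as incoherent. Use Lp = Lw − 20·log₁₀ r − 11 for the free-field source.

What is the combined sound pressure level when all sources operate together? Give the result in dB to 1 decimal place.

Source at 7.4 m: Lp = 85.1 − 20·log₁₀(7.4) − 11 = 56.7 dB.
Converting to relative power and adding: 10^(56.7/10) + 10^(88.4/10) + 10^(78.1/10) = 7.569e+08.
Combined level = 10 log₁₀(7.569e+08) = 88.8 dB.

88.8 dB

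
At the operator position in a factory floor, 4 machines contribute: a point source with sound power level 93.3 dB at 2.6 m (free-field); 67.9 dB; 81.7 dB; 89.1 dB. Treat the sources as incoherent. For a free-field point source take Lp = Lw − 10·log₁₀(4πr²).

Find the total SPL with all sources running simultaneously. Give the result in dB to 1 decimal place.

90.0 dB

Source at 2.6 m: Lp = 93.3 − 10·log₁₀(4π·2.6²) = 93.3 − 10·log₁₀(84.949) = 74.0 dB.
Converting to relative power and adding: 10^(74.0/10) + 10^(67.9/10) + 10^(81.7/10) + 10^(89.1/10) = 9.92e+08.
Combined level = 10 log₁₀(9.92e+08) = 90.0 dB.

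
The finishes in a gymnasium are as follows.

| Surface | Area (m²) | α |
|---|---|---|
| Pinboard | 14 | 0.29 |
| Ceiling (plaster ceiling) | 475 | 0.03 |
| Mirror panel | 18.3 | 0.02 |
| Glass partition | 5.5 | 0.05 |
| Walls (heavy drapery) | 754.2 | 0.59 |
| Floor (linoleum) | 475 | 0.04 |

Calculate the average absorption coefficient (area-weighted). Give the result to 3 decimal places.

Total surface area S = 1742.0 m².
Weighted sum Σ Sα = 482.929.
ᾱ = A/S = 0.277.

0.277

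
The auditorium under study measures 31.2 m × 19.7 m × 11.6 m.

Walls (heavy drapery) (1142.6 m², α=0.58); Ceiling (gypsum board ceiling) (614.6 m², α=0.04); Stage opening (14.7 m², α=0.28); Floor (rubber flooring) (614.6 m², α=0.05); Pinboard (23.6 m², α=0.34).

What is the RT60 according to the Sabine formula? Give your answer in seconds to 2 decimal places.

Summing Sᵢαᵢ: 662.708 + 24.584 + 4.116 + 30.730 + 8.024 → A = 730.162 sabins.
V = 31.2·19.7·11.6 = 7129.824 m³.
T = 0.161 V/A = 0.161·7129.824/730.162 = 1.57 s.

1.57 s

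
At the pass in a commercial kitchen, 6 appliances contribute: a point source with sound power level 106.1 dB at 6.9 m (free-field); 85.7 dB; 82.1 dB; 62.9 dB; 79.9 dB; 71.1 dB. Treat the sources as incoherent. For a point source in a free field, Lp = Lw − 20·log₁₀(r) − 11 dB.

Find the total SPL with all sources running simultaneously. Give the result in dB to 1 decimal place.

Source at 6.9 m: Lp = 106.1 − 20·log₁₀(6.9) − 11 = 78.3 dB.
Sum in the linear (power) domain: Σ 10^(Lᵢ/10) = 10^(78.3/10) + 10^(85.7/10) + 10^(82.1/10) + 10^(62.9/10) + 10^(79.9/10) + 10^(71.1/10) = 7.139e+08.
Combined level = 10 log₁₀(7.139e+08) = 88.5 dB.

88.5 dB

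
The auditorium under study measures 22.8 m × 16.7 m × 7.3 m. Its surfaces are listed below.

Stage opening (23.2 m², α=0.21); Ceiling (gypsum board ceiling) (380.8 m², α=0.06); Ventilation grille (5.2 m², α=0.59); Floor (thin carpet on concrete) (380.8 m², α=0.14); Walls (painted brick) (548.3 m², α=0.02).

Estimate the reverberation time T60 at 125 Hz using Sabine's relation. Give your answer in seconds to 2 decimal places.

Equivalent absorption area: A = 23.2×0.21 + 380.8×0.06 + 5.2×0.59 + 380.8×0.14 + 548.3×0.02 = 95.066 m².
Room volume: 2779.548 m³.
Sabine: RT60 = 0.161 × 2779.548 / 95.066 = 4.71 s.

4.71 s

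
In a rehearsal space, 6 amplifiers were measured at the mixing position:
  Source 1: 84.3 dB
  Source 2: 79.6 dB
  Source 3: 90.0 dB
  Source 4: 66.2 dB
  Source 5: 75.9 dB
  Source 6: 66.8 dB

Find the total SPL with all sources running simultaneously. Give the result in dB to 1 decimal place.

91.5 dB

Sum in the linear (power) domain: Σ 10^(Lᵢ/10) = 10^(84.3/10) + 10^(79.6/10) + 10^(90.0/10) + 10^(66.2/10) + 10^(75.9/10) + 10^(66.8/10) = 1.408e+09.
Combined level = 10 log₁₀(1.408e+09) = 91.5 dB.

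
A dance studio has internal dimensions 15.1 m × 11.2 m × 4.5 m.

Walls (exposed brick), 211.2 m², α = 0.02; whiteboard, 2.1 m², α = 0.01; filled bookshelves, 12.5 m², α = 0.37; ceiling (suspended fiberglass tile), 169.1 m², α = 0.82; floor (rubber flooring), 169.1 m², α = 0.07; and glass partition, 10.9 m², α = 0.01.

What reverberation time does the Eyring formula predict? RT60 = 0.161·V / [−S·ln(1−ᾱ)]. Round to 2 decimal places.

Total surface area S = 211.2 + 2.1 + 12.5 + 169.1 + 169.1 + 10.9 = 574.9 m².
Σ(Sᵢαᵢ) = 211.2×0.02 + 2.1×0.01 + 12.5×0.37 + 169.1×0.82 + 169.1×0.07 + 10.9×0.01 = 159.478.
Mean coefficient ᾱ = A/S = 0.2774.
Eyring denominator: −S ln(1−ᾱ) = 186.785.
V = 15.1 × 11.2 × 4.5 = 761.04 m³.
T = 0.161·V/[−S·ln(1−ᾱ)] = 0.161·761.04/186.785 = 0.66 s.

0.66 seconds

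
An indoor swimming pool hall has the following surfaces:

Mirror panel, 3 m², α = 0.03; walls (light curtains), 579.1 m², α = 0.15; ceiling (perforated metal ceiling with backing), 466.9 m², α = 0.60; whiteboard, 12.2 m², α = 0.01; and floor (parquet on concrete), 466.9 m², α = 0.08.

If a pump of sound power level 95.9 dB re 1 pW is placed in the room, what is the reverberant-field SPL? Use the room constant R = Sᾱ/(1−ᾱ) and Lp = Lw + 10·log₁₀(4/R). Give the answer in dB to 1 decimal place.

74.5 dB

Σ(Sᵢαᵢ) = 3×0.03 + 579.1×0.15 + 466.9×0.60 + 12.2×0.01 + 466.9×0.08 = 404.569; total area S = 1528.1 m².
ᾱ = 0.2648, so room constant R = A/(1−ᾱ) = 550.284 m².
Lp = 95.9 + 10·log₁₀(4/550.284) = 95.9 + (-21.39) = 74.5 dB.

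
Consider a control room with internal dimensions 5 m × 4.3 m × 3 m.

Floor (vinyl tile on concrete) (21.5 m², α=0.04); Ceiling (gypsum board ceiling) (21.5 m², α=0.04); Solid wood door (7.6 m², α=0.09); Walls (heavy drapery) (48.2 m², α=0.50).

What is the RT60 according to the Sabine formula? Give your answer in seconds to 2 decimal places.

A = Σ Sᵢαᵢ = 21.5×0.04 + 21.5×0.04 + 7.6×0.09 + 48.2×0.50 = 26.504 sabins.
Volume V = 5 × 4.3 × 3 = 64.5 m³.
RT60 = 0.161 · V / A = 0.161 × 64.5 / 26.504 = 0.39 s.

0.39 s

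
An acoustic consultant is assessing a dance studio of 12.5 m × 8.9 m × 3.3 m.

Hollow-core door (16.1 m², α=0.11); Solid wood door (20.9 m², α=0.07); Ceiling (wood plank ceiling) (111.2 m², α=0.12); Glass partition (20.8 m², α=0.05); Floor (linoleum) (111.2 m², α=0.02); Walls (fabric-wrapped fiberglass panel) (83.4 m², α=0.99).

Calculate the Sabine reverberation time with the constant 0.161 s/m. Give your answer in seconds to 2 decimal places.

0.58 s

A = Σ Sᵢαᵢ = 16.1·0.11 + 20.9·0.07 + 111.2·0.12 + 20.8·0.05 + 111.2·0.02 + 83.4·0.99 = 102.408 sabins.
Volume V = 12.5 × 8.9 × 3.3 = 367.125 m³.
Sabine: RT60 = 0.161 × 367.125 / 102.408 = 0.58 s.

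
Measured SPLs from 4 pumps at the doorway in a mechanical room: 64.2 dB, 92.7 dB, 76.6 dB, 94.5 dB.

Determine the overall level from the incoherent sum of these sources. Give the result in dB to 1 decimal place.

Converting to relative power and adding: 10^(64.2/10) + 10^(92.7/10) + 10^(76.6/10) + 10^(94.5/10) = 4.729e+09.
L_total = 10·log₁₀(4.729e+09) = 96.7 dB.

96.7 dB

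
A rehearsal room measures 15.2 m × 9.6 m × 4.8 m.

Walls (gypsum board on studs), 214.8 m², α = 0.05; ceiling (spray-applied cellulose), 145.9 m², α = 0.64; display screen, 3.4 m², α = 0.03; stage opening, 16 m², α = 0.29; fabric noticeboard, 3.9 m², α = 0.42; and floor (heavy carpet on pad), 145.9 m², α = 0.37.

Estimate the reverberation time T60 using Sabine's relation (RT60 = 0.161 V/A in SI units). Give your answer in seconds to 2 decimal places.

A = Σ Sᵢαᵢ = 214.8×0.05 + 145.9×0.64 + 3.4×0.03 + 16×0.29 + 3.9×0.42 + 145.9×0.37 = 164.479 sabins.
V = 15.2·9.6·4.8 = 700.416 m³.
RT60 = 0.161 · V / A = 0.161 × 700.416 / 164.479 = 0.69 s.

0.69 s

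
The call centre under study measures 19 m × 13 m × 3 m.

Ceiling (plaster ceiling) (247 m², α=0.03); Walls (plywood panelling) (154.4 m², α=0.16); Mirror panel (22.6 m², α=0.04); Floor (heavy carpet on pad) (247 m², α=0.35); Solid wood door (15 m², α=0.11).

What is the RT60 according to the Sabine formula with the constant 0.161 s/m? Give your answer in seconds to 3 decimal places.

0.985 s

Equivalent absorption area: A = 247*0.03 + 154.4*0.16 + 22.6*0.04 + 247*0.35 + 15*0.11 = 121.118 m².
Room volume: 741 m³.
Sabine: RT60 = 0.161 × 741 / 121.118 = 0.985 s.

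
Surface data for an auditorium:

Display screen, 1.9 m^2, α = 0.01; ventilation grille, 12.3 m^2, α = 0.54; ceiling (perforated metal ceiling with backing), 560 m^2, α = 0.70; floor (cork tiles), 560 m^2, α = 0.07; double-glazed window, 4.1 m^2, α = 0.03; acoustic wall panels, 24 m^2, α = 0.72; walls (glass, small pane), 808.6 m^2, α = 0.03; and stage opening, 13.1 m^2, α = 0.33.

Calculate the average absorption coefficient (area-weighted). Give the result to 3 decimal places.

Total surface area S = 1984.0 m^2.
Σ(Sᵢαᵢ) = 1.9×0.01 + 12.3×0.54 + 560×0.70 + 560×0.07 + 4.1×0.03 + 24×0.72 + 808.6×0.03 + 13.1×0.33 = 483.845.
ᾱ = A/S = 0.244.

0.244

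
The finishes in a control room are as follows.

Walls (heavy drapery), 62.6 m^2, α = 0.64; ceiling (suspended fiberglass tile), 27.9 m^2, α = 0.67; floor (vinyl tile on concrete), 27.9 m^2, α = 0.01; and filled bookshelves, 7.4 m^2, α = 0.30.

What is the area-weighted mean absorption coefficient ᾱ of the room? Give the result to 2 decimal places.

S = Σ Sᵢ = 62.6 + 27.9 + 27.9 + 7.4 = 125.8 m^2.
A = 62.6*0.64 + 27.9*0.67 + 27.9*0.01 + 7.4*0.30 = 61.256 sabins.
ᾱ = 61.256 / 125.8 = 0.49.

0.49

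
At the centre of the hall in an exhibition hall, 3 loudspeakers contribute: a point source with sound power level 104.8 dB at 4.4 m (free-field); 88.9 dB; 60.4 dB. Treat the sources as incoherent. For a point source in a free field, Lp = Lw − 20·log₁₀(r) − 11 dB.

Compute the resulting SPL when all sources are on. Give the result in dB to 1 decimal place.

Source at 4.4 m: Lp = 104.8 − 20·log₁₀(4.4) − 11 = 80.9 dB.
Sum in the linear (power) domain: Σ 10^(Lᵢ/10) = 10^(80.9/10) + 10^(88.9/10) + 10^(60.4/10) = 9.004e+08.
Combined level = 10 log₁₀(9.004e+08) = 89.5 dB.

89.5 dB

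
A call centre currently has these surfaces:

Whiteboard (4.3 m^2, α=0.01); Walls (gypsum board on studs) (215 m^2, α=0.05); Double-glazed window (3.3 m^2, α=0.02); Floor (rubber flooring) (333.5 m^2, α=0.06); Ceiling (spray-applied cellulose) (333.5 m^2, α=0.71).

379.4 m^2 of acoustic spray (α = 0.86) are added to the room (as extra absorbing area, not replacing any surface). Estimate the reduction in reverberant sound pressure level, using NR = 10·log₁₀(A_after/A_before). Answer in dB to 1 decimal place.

3.5 dB

Equivalent absorption area: A_before = 4.3×0.01 + 215×0.05 + 3.3×0.02 + 333.5×0.06 + 333.5×0.71 = 267.654 m^2.
Treatment contributes 379.4·0.86 = 326.284 sabins.
A_after = 267.654 + 326.284 = 593.938 sabins.
NR = 10·log₁₀(593.938/267.654) = 3.5 dB.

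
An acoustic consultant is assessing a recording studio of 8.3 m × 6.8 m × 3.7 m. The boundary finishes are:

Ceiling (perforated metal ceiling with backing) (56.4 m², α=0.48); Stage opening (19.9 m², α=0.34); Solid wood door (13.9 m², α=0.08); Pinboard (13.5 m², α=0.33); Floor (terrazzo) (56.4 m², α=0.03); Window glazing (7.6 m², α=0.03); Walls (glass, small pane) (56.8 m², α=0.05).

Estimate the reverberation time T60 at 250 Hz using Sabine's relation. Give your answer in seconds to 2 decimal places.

Summing Sᵢαᵢ: 27.072 + 6.766 + 1.112 + 4.455 + 1.692 + 0.228 + 2.840 → A = 44.165 sabins.
Room volume: 208.828 m³.
Sabine: RT60 = 0.161 × 208.828 / 44.165 = 0.76 s.

0.76 s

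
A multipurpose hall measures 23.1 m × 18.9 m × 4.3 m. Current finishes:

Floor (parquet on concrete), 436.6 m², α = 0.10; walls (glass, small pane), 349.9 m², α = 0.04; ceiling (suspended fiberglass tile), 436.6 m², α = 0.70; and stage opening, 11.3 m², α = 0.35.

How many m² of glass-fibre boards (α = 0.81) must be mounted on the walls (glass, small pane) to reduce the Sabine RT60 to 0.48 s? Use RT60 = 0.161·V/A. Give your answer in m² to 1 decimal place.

Total absorption A₁ = 436.6*0.10 + 349.9*0.04 + 436.6*0.70 + 11.3*0.35
  = 43.660 + 13.996 + 305.620 + 3.955 = 367.231 m² sabins.
Required A₂ = 0.161·1877.337/0.48 = 629.690 sabins.
ΔA needed = 629.690 − 367.231 = 262.459 sabins.
Each m² of panel replacing the walls (glass, small pane) adds (0.81 − 0.04) = 0.77 sabins.
Area = ΔA/Δα = 262.459/0.77 = 340.9 m².

340.9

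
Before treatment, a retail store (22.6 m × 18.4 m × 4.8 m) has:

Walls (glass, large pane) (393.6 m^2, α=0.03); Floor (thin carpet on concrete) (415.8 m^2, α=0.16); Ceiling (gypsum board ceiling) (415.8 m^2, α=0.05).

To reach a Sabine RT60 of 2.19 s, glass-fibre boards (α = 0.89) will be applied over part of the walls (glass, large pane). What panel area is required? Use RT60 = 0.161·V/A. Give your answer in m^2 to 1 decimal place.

55.4

Summing Sᵢαᵢ: 11.808 + 66.528 + 20.790 → A₁ = 99.126 sabins.
Required A₂ = 0.161·1996.032/2.19 = 146.740 sabins.
ΔA needed = 146.740 − 99.126 = 47.614 sabins.
Net gain per m^2: Δα = 0.89 − 0.03 = 0.86.
Area = ΔA/Δα = 47.614/0.86 = 55.4 m^2.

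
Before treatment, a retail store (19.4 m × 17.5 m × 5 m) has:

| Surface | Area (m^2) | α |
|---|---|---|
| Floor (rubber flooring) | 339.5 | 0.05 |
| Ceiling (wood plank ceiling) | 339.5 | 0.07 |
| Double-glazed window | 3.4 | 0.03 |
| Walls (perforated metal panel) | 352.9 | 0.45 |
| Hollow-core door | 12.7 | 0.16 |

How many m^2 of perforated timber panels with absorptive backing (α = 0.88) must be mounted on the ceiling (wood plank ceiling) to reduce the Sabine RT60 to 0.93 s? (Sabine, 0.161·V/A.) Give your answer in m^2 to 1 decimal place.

113.8

Equivalent absorption area: A₁ = 339.5*0.05 + 339.5*0.07 + 3.4*0.03 + 352.9*0.45 + 12.7*0.16 = 201.679 m^2.
V = 1697.5 m³. Target absorption A₂ = 0.161 × 1697.5 / 0.93 = 293.868 sabins.
ΔA needed = 293.868 − 201.679 = 92.189 sabins.
Net gain per m^2: Δα = 0.88 − 0.07 = 0.81.
Area = ΔA/Δα = 92.189/0.81 = 113.8 m^2.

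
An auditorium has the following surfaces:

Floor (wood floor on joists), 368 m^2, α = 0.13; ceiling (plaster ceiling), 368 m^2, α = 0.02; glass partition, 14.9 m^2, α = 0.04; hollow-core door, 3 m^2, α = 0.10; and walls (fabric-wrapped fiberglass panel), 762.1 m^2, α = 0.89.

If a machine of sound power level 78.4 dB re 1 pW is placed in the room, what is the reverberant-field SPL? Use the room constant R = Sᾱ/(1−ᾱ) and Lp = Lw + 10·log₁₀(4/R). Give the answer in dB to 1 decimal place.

52.9 dB

Σ(Sᵢαᵢ) = 368·0.13 + 368·0.02 + 14.9·0.04 + 3·0.10 + 762.1·0.89 = 734.365; total area S = 1516.0 m^2.
ᾱ = 734.365/1516.0 = 0.4844; R = Sᾱ/(1−ᾱ) = 734.365/(1−0.4844) = 1424.292 m^2.
Lp = Lw + 10 log₁₀(4/R) = 78.4 -25.52 = 52.9 dB.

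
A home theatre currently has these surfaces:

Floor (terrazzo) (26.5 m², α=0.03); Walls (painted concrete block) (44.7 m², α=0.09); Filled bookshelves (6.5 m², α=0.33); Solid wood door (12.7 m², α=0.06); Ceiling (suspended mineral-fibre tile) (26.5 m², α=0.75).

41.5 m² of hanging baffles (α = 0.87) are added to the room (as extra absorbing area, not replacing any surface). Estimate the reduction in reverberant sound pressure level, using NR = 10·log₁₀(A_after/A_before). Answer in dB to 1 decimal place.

3.6 dB

Equivalent absorption area: A_before = 26.5×0.03 + 44.7×0.09 + 6.5×0.33 + 12.7×0.06 + 26.5×0.75 = 27.600 m².
Treatment contributes 41.5·0.87 = 36.105 sabins.
A_after = 27.600 + 36.105 = 63.705 sabins.
NR = 10·log₁₀(63.705/27.600) = 3.6 dB.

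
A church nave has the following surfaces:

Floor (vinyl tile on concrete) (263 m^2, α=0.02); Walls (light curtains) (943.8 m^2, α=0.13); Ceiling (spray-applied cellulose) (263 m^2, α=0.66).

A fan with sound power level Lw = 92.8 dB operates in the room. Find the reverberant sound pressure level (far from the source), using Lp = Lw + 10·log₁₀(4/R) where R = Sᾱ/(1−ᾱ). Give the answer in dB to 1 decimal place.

A = 301.534 sabins; S = 1469.8 m^2.
ᾱ = 301.534/1469.8 = 0.2052; R = Sᾱ/(1−ᾱ) = 301.534/(1−0.2052) = 379.383 m^2.
Lp = Lw + 10 log₁₀(4/R) = 92.8 -19.77 = 73.0 dB.

73.0 dB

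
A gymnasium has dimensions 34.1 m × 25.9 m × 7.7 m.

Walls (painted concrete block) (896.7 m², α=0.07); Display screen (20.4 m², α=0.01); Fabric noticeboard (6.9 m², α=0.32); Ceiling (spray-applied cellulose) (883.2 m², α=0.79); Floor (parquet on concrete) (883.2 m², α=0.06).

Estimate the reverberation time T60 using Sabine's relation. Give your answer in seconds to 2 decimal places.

1.34 s

A = Σ Sᵢαᵢ = 896.7*0.07 + 20.4*0.01 + 6.9*0.32 + 883.2*0.79 + 883.2*0.06 = 815.901 sabins.
V = 34.1·25.9·7.7 = 6800.563 m³.
T = 0.161 V/A = 0.161·6800.563/815.901 = 1.34 s.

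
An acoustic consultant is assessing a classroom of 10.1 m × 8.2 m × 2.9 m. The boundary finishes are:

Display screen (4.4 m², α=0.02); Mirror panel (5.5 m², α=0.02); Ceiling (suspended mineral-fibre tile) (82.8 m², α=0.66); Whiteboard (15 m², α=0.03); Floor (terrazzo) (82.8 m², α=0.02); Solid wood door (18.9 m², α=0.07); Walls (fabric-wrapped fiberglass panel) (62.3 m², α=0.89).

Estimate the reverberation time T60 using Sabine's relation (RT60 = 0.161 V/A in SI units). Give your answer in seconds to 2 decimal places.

Equivalent absorption area: A = 4.4·0.02 + 5.5·0.02 + 82.8·0.66 + 15·0.03 + 82.8·0.02 + 18.9·0.07 + 62.3·0.89 = 113.722 m².
V = 10.1·8.2·2.9 = 240.178 m³.
T = 0.161 V/A = 0.161·240.178/113.722 = 0.34 s.

0.34 sec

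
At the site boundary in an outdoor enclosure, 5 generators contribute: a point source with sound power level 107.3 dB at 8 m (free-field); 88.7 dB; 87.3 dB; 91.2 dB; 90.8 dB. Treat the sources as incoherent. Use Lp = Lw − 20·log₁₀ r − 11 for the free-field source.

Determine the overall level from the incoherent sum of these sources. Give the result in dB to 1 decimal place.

Source at 8 m: Lp = 107.3 − 20·log₁₀(8) − 11 = 78.2 dB.
Σ 10^(Lᵢ/10) = 3.865e+09.
Back to dB: 10·log₁₀ Σ = 95.9 dB.

95.9 dB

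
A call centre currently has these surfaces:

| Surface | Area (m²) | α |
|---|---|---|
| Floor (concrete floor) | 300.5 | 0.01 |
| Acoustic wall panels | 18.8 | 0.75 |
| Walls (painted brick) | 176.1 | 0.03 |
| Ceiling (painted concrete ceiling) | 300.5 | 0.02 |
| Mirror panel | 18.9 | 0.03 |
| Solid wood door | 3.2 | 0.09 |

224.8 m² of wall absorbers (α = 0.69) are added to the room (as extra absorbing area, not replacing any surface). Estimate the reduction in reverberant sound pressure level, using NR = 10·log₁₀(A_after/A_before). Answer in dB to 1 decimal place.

Total absorption A_before = 300.5×0.01 + 18.8×0.75 + 176.1×0.03 + 300.5×0.02 + 18.9×0.03 + 3.2×0.09
  = 3.005 + 14.100 + 5.283 + 6.010 + 0.567 + 0.288 = 29.253 m² sabins.
Treatment contributes 224.8·0.69 = 155.112 sabins.
A_after = 29.253 + 155.112 = 184.365 sabins.
Reduction = 10 log₁₀(A_after/A_before) = 10 log₁₀(6.3024) = 8.0 dB.

8.0 dB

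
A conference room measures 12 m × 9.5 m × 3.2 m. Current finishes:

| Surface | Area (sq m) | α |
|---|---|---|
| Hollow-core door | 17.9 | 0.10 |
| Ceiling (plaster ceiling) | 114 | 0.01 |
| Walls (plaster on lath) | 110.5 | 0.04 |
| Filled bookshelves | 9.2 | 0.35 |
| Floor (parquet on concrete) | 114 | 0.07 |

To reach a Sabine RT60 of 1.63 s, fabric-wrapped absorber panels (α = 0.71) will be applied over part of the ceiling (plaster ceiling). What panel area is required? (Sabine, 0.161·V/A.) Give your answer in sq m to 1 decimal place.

25.0

Total absorption A₁ = 17.9*0.10 + 114*0.01 + 110.5*0.04 + 9.2*0.35 + 114*0.07
  = 1.790 + 1.140 + 4.420 + 3.220 + 7.980 = 18.550 sq m sabins.
V = 364.8 m³. Target absorption A₂ = 0.161 × 364.8 / 1.63 = 36.032 sabins.
Absorption to add: 36.032 − 18.550 = 17.482 sabins.
Net gain per sq m: Δα = 0.71 − 0.01 = 0.70.
Panel area = 17.482 / 0.70 = 25.0 sq m.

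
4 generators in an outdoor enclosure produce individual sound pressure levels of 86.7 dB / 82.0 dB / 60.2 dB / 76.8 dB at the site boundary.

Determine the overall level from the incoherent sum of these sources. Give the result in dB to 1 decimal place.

Converting to relative power and adding: 10^(86.7/10) + 10^(82.0/10) + 10^(60.2/10) + 10^(76.8/10) = 6.751e+08.
Back to dB: 10·log₁₀ Σ = 88.3 dB.

88.3 dB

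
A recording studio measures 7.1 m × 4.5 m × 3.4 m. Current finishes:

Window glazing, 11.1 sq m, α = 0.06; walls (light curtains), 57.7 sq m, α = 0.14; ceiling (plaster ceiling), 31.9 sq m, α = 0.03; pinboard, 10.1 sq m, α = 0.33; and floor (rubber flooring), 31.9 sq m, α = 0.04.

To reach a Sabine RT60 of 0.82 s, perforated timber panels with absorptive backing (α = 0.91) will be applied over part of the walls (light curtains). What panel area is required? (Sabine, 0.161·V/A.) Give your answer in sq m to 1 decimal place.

9.1

Total absorption A₁ = 11.1×0.06 + 57.7×0.14 + 31.9×0.03 + 10.1×0.33 + 31.9×0.04
  = 0.666 + 8.078 + 0.957 + 3.333 + 1.276 = 14.310 sq m sabins.
V = 108.63 m³. Target absorption A₂ = 0.161 × 108.63 / 0.82 = 21.329 sabins.
Absorption to add: 21.329 − 14.310 = 7.019 sabins.
Net gain per sq m: Δα = 0.91 − 0.14 = 0.77.
Panel area = 7.019 / 0.77 = 9.1 sq m.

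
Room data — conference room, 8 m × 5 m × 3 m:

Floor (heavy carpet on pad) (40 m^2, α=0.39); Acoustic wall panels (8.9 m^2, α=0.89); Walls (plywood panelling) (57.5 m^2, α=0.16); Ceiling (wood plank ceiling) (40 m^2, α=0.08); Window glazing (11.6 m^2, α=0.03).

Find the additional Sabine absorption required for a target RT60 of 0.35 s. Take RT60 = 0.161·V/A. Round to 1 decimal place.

Summing Sᵢαᵢ: 15.600 + 7.921 + 9.200 + 3.200 + 0.348 → A₁ = 36.269 sabins.
For T = 0.35 s, need A₂ = 0.161·V/T = 0.161·120/0.35 = 55.200 sabins.
Additional absorption ΔA = 55.200 − 36.269 = 18.9 sabins.

18.9 sabins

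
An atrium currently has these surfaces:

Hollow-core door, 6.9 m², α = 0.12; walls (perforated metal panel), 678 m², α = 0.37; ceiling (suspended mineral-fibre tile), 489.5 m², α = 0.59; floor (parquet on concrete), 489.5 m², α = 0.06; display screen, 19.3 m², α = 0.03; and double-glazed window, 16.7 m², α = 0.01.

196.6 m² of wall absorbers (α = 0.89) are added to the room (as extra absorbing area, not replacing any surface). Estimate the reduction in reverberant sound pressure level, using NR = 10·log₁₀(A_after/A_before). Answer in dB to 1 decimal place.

Equivalent absorption area: A_before = 6.9·0.12 + 678·0.37 + 489.5·0.59 + 489.5·0.06 + 19.3·0.03 + 16.7·0.01 = 570.609 m².
Treatment contributes 196.6·0.89 = 174.974 sabins.
New total A_after = 745.583 sabins.
NR = 10·log₁₀(745.583/570.609) = 1.2 dB.

1.2 dB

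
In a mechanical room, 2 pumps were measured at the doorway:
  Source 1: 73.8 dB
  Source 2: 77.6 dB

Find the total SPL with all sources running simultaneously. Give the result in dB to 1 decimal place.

Σ 10^(Lᵢ/10) = 8.153e+07.
L_total = 10·log₁₀(8.153e+07) = 79.1 dB.

79.1 dB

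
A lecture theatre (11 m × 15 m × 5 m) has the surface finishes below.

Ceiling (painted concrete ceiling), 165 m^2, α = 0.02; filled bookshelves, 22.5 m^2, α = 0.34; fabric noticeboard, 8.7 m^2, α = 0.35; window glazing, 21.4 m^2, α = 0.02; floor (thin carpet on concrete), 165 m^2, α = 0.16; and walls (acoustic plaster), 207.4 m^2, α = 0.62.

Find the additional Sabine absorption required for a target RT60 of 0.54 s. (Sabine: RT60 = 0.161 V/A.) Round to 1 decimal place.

Summing Sᵢαᵢ: 3.300 + 7.650 + 3.045 + 0.428 + 26.400 + 128.588 → A₁ = 169.411 sabins.
V = 825 m³. Required absorption A₂ = 0.161 × 825 / 0.54 = 245.972 sabins.
Additional absorption ΔA = 245.972 − 169.411 = 76.6 sabins.

76.6 sabins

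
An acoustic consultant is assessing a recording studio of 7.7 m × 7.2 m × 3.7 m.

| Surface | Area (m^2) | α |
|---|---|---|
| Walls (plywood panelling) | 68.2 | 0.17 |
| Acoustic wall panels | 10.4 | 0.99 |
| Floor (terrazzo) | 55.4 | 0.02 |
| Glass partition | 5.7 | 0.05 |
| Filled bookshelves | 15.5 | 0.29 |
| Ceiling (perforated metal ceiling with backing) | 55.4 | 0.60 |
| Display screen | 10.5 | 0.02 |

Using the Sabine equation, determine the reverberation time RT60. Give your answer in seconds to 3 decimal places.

Equivalent absorption area: A = 68.2*0.17 + 10.4*0.99 + 55.4*0.02 + 5.7*0.05 + 15.5*0.29 + 55.4*0.60 + 10.5*0.02 = 61.228 m^2.
Volume V = 7.7 × 7.2 × 3.7 = 205.128 m³.
Sabine: RT60 = 0.161 × 205.128 / 61.228 = 0.539 s.

0.539 seconds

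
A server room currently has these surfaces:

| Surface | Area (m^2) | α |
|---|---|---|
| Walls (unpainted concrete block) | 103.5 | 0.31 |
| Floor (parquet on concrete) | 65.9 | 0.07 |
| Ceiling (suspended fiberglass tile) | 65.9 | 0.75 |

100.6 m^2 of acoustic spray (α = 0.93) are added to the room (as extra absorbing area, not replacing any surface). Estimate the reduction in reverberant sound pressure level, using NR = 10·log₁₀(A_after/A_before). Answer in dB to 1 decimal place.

3.2 dB

Equivalent absorption area: A_before = 103.5*0.31 + 65.9*0.07 + 65.9*0.75 = 86.123 m^2.
Added absorption = 100.6 × 0.93 = 93.558 sabins.
New total A_after = 179.681 sabins.
NR = 10·log₁₀(179.681/86.123) = 3.2 dB.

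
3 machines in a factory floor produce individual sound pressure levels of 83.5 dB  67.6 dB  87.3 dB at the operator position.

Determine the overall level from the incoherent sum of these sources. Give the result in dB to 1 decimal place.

Sum in the linear (power) domain: Σ 10^(Lᵢ/10) = 10^(83.5/10) + 10^(67.6/10) + 10^(87.3/10) = 7.667e+08.
L_total = 10·log₁₀(7.667e+08) = 88.8 dB.

88.8 dB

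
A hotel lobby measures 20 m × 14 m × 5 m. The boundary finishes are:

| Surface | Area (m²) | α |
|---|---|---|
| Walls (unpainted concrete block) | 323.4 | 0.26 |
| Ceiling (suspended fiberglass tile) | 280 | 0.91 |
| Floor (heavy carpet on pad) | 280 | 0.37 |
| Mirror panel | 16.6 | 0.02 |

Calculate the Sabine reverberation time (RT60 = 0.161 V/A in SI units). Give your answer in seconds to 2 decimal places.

0.51 seconds

Total absorption A = 323.4*0.26 + 280*0.91 + 280*0.37 + 16.6*0.02
  = 84.084 + 254.800 + 103.600 + 0.332 = 442.816 m² sabins.
Volume V = 20 × 14 × 5 = 1400 m³.
RT60 = 0.161 · V / A = 0.161 × 1400 / 442.816 = 0.51 s.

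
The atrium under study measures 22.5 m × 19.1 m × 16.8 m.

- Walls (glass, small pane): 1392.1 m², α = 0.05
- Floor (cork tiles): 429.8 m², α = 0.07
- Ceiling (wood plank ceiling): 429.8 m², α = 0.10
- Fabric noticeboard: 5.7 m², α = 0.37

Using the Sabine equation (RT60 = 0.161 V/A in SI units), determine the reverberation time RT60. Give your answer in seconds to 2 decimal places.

8.03 seconds

Summing Sᵢαᵢ: 69.605 + 30.086 + 42.980 + 2.109 → A = 144.780 sabins.
Room volume: 7219.8 m³.
Sabine: RT60 = 0.161 × 7219.8 / 144.780 = 8.03 s.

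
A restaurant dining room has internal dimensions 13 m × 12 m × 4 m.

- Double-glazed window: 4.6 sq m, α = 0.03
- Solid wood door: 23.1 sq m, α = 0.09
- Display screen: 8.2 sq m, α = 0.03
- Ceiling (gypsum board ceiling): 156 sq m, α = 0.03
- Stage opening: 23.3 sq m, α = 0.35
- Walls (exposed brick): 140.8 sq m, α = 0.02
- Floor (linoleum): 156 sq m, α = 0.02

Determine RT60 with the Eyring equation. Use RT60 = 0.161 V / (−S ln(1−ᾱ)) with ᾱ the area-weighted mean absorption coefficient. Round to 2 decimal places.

4.63 seconds

Total surface area S = 4.6 + 23.1 + 8.2 + 156 + 23.3 + 140.8 + 156 = 512.0 sq m.
Absorption A = 4.6·0.03 + 23.1·0.09 + 8.2·0.03 + 156·0.03 + 23.3·0.35 + 140.8·0.02 + 156·0.02 = 21.234 sabins.
ᾱ = 21.234 / 512.0 = 0.0415.
Eyring denominator: −S ln(1−ᾱ) = 21.701.
V = 13 × 12 × 4 = 624 m³.
T = 0.161·V/[−S·ln(1−ᾱ)] = 0.161·624/21.701 = 4.63 s.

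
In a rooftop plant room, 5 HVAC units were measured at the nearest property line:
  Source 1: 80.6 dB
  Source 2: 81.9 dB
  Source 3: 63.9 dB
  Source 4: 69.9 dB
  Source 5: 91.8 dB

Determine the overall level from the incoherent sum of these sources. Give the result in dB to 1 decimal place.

Converting to relative power and adding: 10^(80.6/10) + 10^(81.9/10) + 10^(63.9/10) + 10^(69.9/10) + 10^(91.8/10) = 1.795e+09.
L_total = 10·log₁₀(1.795e+09) = 92.5 dB.

92.5 dB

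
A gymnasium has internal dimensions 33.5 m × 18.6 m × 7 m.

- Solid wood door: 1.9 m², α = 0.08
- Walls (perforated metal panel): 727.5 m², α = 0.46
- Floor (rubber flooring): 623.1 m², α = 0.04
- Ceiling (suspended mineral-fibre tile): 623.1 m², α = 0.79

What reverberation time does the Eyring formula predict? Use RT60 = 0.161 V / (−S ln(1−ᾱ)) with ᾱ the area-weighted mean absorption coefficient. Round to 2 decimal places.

Total surface area S = 1.9 + 727.5 + 623.1 + 623.1 = 1975.6 m².
Σ(Sᵢαᵢ) = 1.9×0.08 + 727.5×0.46 + 623.1×0.04 + 623.1×0.79 = 851.975.
Mean coefficient ᾱ = A/S = 0.4312.
−S·ln(1−ᾱ) = −1975.6 × ln(1 − 0.4312) = 1114.686.
V = 33.5 × 18.6 × 7 = 4361.7 m³.
T = 0.161·V/[−S·ln(1−ᾱ)] = 0.161·4361.7/1114.686 = 0.63 s.

0.63 s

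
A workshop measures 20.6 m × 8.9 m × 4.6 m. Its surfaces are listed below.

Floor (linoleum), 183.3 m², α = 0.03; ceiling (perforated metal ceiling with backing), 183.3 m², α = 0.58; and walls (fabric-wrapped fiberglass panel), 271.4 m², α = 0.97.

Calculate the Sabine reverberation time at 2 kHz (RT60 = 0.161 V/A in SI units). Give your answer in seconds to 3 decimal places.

0.362 sec

Total absorption A = 183.3*0.03 + 183.3*0.58 + 271.4*0.97
  = 5.499 + 106.314 + 263.258 = 375.071 m² sabins.
V = 20.6·8.9·4.6 = 843.364 m³.
T = 0.161 V/A = 0.161·843.364/375.071 = 0.362 s.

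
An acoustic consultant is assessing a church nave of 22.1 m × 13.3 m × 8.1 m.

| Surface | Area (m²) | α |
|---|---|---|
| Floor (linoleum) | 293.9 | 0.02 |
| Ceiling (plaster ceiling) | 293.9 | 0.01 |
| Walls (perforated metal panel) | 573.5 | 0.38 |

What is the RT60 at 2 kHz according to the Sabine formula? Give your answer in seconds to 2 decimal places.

Summing Sᵢαᵢ: 5.878 + 2.939 + 217.930 → A = 226.747 sabins.
V = 22.1·13.3·8.1 = 2380.833 m³.
T = 0.161 V/A = 0.161·2380.833/226.747 = 1.69 s.

1.69 seconds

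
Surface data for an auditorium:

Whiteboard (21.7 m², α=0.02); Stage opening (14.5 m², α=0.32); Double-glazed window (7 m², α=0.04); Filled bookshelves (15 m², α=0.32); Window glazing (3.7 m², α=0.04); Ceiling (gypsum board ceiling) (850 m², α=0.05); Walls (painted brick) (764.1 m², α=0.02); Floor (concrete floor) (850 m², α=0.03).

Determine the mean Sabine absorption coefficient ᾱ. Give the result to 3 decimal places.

Total surface area S = 2526.0 m².
Weighted sum Σ Sα = 93.584.
ᾱ = A/S = 0.037.

0.037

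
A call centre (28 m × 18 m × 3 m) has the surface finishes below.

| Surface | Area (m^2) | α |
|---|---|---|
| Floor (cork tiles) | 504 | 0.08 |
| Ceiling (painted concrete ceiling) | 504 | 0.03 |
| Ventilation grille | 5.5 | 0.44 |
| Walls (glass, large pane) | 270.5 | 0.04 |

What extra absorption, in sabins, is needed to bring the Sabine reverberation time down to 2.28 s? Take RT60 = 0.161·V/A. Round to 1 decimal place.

38.1 sabins

Summing Sᵢαᵢ: 40.320 + 15.120 + 2.420 + 10.820 → A₁ = 68.680 sabins.
For T = 2.28 s, need A₂ = 0.161·V/T = 0.161·1512/2.28 = 106.768 sabins.
ΔA = A₂ − A₁ = 106.768 − 68.680 = 38.1 sabins.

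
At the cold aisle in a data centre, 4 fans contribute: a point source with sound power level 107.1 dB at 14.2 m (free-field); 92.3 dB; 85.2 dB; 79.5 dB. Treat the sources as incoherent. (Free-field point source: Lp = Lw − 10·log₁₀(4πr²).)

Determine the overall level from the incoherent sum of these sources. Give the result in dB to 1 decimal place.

93.3 dB

Source at 14.2 m: Lp = 107.1 − 10·log₁₀(4π·14.2²) = 107.1 − 10·log₁₀(2533.883) = 73.1 dB.
Σ 10^(Lᵢ/10) = 2.139e+09.
Back to dB: 10·log₁₀ Σ = 93.3 dB.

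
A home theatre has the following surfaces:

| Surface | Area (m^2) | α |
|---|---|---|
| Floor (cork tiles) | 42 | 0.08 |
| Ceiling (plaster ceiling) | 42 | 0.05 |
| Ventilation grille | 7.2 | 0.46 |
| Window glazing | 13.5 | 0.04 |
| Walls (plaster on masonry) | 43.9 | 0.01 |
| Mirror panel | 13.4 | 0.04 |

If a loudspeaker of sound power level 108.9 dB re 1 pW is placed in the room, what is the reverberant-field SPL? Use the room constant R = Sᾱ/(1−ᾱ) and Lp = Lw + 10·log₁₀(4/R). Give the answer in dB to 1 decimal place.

A = 10.287 sabins; S = 162.0 m^2.
ᾱ = 0.0635, so room constant R = A/(1−ᾱ) = 10.985 m^2.
Lp = 108.9 + 10·log₁₀(4/10.985) = 108.9 + (-4.39) = 104.5 dB.

104.5 dB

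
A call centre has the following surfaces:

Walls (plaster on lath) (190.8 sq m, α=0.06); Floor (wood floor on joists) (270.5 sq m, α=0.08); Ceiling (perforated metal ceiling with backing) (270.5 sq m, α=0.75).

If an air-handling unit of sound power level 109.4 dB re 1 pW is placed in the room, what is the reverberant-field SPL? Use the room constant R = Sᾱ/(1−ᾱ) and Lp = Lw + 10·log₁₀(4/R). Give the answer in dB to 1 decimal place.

90.0 dB

Σ(Sᵢαᵢ) = 190.8·0.06 + 270.5·0.08 + 270.5·0.75 = 235.963; total area S = 731.8 sq m.
ᾱ = 0.3224, so room constant R = A/(1−ᾱ) = 348.233 sq m.
Lp = Lw + 10 log₁₀(4/R) = 109.4 -19.40 = 90.0 dB.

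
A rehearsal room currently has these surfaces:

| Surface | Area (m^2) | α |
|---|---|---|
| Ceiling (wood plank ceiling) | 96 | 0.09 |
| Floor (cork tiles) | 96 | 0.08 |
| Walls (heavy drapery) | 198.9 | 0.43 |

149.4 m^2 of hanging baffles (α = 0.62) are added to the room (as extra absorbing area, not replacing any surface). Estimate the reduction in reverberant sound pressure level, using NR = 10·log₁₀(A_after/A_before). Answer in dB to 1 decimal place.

Summing Sᵢαᵢ: 8.640 + 7.680 + 85.527 → A_before = 101.847 sabins.
Added absorption = 149.4 × 0.62 = 92.628 sabins.
New total A_after = 194.475 sabins.
Reduction = 10 log₁₀(A_after/A_before) = 10 log₁₀(1.9095) = 2.8 dB.

2.8 dB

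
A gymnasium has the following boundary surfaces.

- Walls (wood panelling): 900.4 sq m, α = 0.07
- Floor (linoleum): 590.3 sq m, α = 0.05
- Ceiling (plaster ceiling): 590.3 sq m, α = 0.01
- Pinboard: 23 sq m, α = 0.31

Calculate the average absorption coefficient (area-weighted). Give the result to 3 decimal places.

0.050

S = Σ Sᵢ = 900.4 + 590.3 + 590.3 + 23 = 2104.0 sq m.
A = 900.4·0.07 + 590.3·0.05 + 590.3·0.01 + 23·0.31 = 105.576 sabins.
ᾱ = A/S = 0.050.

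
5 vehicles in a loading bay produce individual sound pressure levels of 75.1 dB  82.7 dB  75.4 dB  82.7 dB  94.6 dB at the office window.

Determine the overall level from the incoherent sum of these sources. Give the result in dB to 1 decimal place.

95.2 dB

Σ 10^(Lᵢ/10) = 3.323e+09.
Combined level = 10 log₁₀(3.323e+09) = 95.2 dB.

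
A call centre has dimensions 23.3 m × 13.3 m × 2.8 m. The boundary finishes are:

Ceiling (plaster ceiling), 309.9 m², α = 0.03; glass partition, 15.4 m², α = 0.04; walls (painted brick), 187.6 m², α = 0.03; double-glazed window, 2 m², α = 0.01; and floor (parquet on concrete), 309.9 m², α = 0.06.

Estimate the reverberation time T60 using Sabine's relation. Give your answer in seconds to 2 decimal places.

Equivalent absorption area: A = 309.9·0.03 + 15.4·0.04 + 187.6·0.03 + 2·0.01 + 309.9·0.06 = 34.155 m².
Room volume: 867.692 m³.
Sabine: RT60 = 0.161 × 867.692 / 34.155 = 4.09 s.

4.09 s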